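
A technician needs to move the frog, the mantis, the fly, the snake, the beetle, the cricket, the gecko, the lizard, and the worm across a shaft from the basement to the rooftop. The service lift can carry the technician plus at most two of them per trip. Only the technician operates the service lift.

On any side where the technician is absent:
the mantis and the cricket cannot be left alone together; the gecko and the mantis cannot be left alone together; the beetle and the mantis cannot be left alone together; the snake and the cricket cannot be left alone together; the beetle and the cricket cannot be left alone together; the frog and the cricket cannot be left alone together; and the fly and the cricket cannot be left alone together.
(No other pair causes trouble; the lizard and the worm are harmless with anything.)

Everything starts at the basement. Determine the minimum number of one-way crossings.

15

Counting alone: the technician can take at most 2 across per trip to the rooftop, so moving all 9 needs at least 5 loaded trips out, with a return between consecutive ones — at least 9 crossings.
The safety rule pushes this higher. Following every safe sequence of crossings, the most of the 9 that can be at the rooftop as the service lift arrives there on crossings 9, 11, 13 is 6, 7, 8 respectively — never all 9.
So no plan with fewer than 15 crossings exists, and this one achieves 15:
1. Technician goes to the rooftop with the cricket and the mantis.
2. Technician goes back to the basement with the mantis.
3. Technician goes to the rooftop with the frog and the mantis.
4. Technician goes back to the basement with the cricket.
5. Technician goes to the rooftop with the cricket and the fly.
6. Technician goes back to the basement with the cricket.
7. Technician goes to the rooftop with the beetle and the snake.
8. Technician goes back to the basement with the mantis.
9. Technician goes to the rooftop with the gecko and the mantis.
10. Technician goes back to the basement with the mantis.
11. Technician goes to the rooftop with the lizard and the mantis.
12. Technician goes back to the basement with the mantis.
13. Technician goes to the rooftop with the mantis and the worm.
14. Technician goes back to the basement with the mantis.
15. Technician goes to the rooftop with the cricket and the mantis.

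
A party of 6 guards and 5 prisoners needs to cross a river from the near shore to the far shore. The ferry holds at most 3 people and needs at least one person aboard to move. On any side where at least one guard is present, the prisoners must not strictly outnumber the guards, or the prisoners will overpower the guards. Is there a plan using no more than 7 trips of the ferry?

No

Counting alone: each trip to the far shore takes at most 3 across and each return brings at least 1 back, so after t trips out (and t−1 returns) at most 3t − (t−1) of the 11 are across; that first reaches 11 at t = 5, so at least 9 crossings are needed.
Since 7 < 9, 7 crossings cannot be enough. (The shortest complete plan in fact takes 9:)
1. 3 prisoners → the far shore.  (the near shore: 6G 2P; the far shore: 0G 3P)
2. 1 prisoner ← the near shore.  (the near shore: 6G 3P; the far shore: 0G 2P)
3. 3 guards → the far shore.  (the near shore: 3G 3P; the far shore: 3G 2P)
4. 1 guard ← the near shore.  (the near shore: 4G 3P; the far shore: 2G 2P)
5. 2 guards and 1 prisoner → the far shore.  (the near shore: 2G 2P; the far shore: 4G 3P)
6. 1 guard ← the near shore.  (the near shore: 3G 2P; the far shore: 3G 3P)
7. 2 guards and 1 prisoner → the far shore.  (the near shore: 1G 1P; the far shore: 5G 4P)
8. 1 guard ← the near shore.  (the near shore: 2G 1P; the far shore: 4G 4P)
9. 2 guards and 1 prisoner → the far shore.  (the near shore: 0G 0P; the far shore: 6G 5P)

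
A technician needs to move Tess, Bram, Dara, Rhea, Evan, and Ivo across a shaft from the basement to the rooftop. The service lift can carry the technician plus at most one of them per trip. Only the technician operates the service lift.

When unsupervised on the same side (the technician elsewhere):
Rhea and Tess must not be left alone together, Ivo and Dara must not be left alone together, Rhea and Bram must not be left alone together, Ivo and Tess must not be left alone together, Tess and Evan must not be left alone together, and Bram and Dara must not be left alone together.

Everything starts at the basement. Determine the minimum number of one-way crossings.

Whatever the first load, the items left behind include a forbidden pair without the technician. No opening move is safe, so no plan exists.

impossible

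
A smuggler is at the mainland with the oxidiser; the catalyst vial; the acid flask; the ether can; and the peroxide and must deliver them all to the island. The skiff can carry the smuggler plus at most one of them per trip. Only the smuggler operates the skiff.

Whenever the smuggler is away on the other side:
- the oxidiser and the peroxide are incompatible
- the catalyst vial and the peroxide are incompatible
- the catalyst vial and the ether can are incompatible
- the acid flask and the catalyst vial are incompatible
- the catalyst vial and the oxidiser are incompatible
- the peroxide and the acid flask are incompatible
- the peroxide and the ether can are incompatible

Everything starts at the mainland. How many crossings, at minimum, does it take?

impossible

Whatever the first load, the items left behind include a forbidden pair without the smuggler. No opening move is safe, so no plan exists.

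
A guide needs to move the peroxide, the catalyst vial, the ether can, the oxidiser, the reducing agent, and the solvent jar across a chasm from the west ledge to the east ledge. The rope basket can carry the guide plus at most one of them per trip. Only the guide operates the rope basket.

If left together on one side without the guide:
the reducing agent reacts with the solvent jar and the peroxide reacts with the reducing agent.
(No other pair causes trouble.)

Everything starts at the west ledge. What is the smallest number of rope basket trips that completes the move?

13

Counting alone: the guide can take at most 1 across per trip to the east ledge, so moving all 6 needs at least 6 loaded trips out, with a return between consecutive ones — at least 11 crossings.
The safety rule pushes this higher. Following every safe sequence of crossings, the most of the 6 that can be at the east ledge as the rope basket arrives there on crossing 11 is 5 — never all 6.
So no plan with fewer than 13 crossings exists, and this one achieves 13:
1. Guide goes to the east ledge with the reducing agent.  [the west ledge: the catalyst vial, the ether can, the oxidiser, the peroxide, the solvent jar | the east ledge: the reducing agent]
2. Guide goes back to the west ledge alone.  [the west ledge: the catalyst vial, the ether can, the oxidiser, the peroxide, the solvent jar | the east ledge: the reducing agent]
3. Guide goes to the east ledge with the peroxide.  [the west ledge: the catalyst vial, the ether can, the oxidiser, the solvent jar | the east ledge: the peroxide, the reducing agent]
4. Guide goes back to the west ledge with the reducing agent.  [the west ledge: the catalyst vial, the ether can, the oxidiser, the reducing agent, the solvent jar | the east ledge: the peroxide]
5. Guide goes to the east ledge with the solvent jar.  [the west ledge: the catalyst vial, the ether can, the oxidiser, the reducing agent | the east ledge: the peroxide, the solvent jar]
6. Guide goes back to the west ledge alone.  [the west ledge: the catalyst vial, the ether can, the oxidiser, the reducing agent | the east ledge: the peroxide, the solvent jar]
7. Guide goes to the east ledge with the catalyst vial.  [the west ledge: the ether can, the oxidiser, the reducing agent | the east ledge: the catalyst vial, the peroxide, the solvent jar]
8. Guide goes back to the west ledge alone.  [the west ledge: the ether can, the oxidiser, the reducing agent | the east ledge: the catalyst vial, the peroxide, the solvent jar]
9. Guide goes to the east ledge with the ether can.  [the west ledge: the oxidiser, the reducing agent | the east ledge: the catalyst vial, the ether can, the peroxide, the solvent jar]
10. Guide goes back to the west ledge alone.  [the west ledge: the oxidiser, the reducing agent | the east ledge: the catalyst vial, the ether can, the peroxide, the solvent jar]
11. Guide goes to the east ledge with the oxidiser.  [the west ledge: the reducing agent | the east ledge: the catalyst vial, the ether can, the oxidiser, the peroxide, the solvent jar]
12. Guide goes back to the west ledge alone.  [the west ledge: the reducing agent | the east ledge: the catalyst vial, the ether can, the oxidiser, the peroxide, the solvent jar]
13. Guide goes to the east ledge with the reducing agent.  [the west ledge: — | the east ledge: the catalyst vial, the ether can, the oxidiser, the peroxide, the reducing agent, the solvent jar]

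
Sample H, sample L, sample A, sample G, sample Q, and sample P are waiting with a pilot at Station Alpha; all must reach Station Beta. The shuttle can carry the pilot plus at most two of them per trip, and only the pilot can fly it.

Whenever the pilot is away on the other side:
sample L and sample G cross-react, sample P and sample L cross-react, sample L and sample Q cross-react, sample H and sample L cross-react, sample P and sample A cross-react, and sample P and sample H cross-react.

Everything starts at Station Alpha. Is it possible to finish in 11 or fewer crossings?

Yes — this plan uses 9 crossings (≤ 11):
1. Pilot goes to Station Beta with sample L and sample P.
2. Pilot goes back to Station Alpha with sample L.
3. Pilot goes to Station Beta with sample A and sample L.
4. Pilot goes back to Station Alpha with sample P.
5. Pilot goes to Station Beta with sample G and sample H.
6. Pilot goes back to Station Alpha with sample L.
7. Pilot goes to Station Beta with sample L and sample Q.
8. Pilot goes back to Station Alpha with sample L.
9. Pilot goes to Station Beta with sample L and sample P.

Yes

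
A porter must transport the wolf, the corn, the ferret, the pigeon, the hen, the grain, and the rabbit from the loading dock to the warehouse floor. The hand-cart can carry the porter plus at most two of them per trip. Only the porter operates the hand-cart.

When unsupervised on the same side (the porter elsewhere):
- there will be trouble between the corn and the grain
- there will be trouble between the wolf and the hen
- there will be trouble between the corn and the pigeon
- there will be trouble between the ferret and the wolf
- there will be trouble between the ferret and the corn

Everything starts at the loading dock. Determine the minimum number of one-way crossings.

Counting alone: the porter can take at most 2 across per trip to the warehouse floor, so moving all 7 needs at least 4 loaded trips out, with a return between consecutive ones — at least 7 crossings.
The safety rule pushes this higher. Following every safe sequence of crossings, the most of the 7 that can be at the warehouse floor as the hand-cart arrives there on crossing 7 is 6 — never all 7.
So no plan with fewer than 9 crossings exists, and this one achieves 9:
1. Porter goes to the warehouse floor with the corn and the wolf.
2. Porter goes back to the loading dock alone.
3. Porter goes to the warehouse floor with the pigeon.
4. Porter goes back to the loading dock with the corn.
5. Porter goes to the warehouse floor with the ferret and the grain.
6. Porter goes back to the loading dock with the wolf.
7. Porter goes to the warehouse floor with the hen and the rabbit.
8. Porter goes back to the loading dock alone.
9. Porter goes to the warehouse floor with the corn and the wolf.

9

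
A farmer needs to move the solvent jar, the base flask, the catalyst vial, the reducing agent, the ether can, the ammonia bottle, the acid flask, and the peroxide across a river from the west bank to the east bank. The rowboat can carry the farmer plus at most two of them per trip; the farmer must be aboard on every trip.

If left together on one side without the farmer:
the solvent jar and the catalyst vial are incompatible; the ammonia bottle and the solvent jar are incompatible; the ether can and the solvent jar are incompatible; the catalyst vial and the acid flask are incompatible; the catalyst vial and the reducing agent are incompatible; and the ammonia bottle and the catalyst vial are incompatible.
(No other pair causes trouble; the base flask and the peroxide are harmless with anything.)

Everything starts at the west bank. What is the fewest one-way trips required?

13

Counting alone: the farmer can take at most 2 across per trip to the east bank, so moving all 8 needs at least 4 loaded trips out, with a return between consecutive ones — at least 7 crossings.
The safety rule pushes this higher. Following every safe sequence of crossings, the most of the 8 that can be at the east bank as the rowboat arrives there on crossings 7, 9, 11 is 5, 6, 7 respectively — never all 8.
So no plan with fewer than 13 crossings exists, and this one achieves 13:
1. Farmer goes to the east bank with the catalyst vial and the solvent jar.  [the west bank: the acid flask, the ammonia bottle, the base flask, the ether can, the peroxide, the reducing agent | the east bank: the catalyst vial, the solvent jar]
2. Farmer goes back to the west bank with the solvent jar.  [the west bank: the acid flask, the ammonia bottle, the base flask, the ether can, the peroxide, the reducing agent, the solvent jar | the east bank: the catalyst vial]
3. Farmer goes to the east bank with the base flask and the solvent jar.  [the west bank: the acid flask, the ammonia bottle, the ether can, the peroxide, the reducing agent | the east bank: the base flask, the catalyst vial, the solvent jar]
4. Farmer goes back to the west bank with the solvent jar.  [the west bank: the acid flask, the ammonia bottle, the ether can, the peroxide, the reducing agent, the solvent jar | the east bank: the base flask, the catalyst vial]
5. Farmer goes to the east bank with the reducing agent and the solvent jar.  [the west bank: the acid flask, the ammonia bottle, the ether can, the peroxide | the east bank: the base flask, the catalyst vial, the reducing agent, the solvent jar]
6. Farmer goes back to the west bank with the catalyst vial.  [the west bank: the acid flask, the ammonia bottle, the catalyst vial, the ether can, the peroxide | the east bank: the base flask, the reducing agent, the solvent jar]
7. Farmer goes to the east bank with the acid flask and the catalyst vial.  [the west bank: the ammonia bottle, the ether can, the peroxide | the east bank: the acid flask, the base flask, the catalyst vial, the reducing agent, the solvent jar]
8. Farmer goes back to the west bank with the catalyst vial.  [the west bank: the ammonia bottle, the catalyst vial, the ether can, the peroxide | the east bank: the acid flask, the base flask, the reducing agent, the solvent jar]
9. Farmer goes to the east bank with the catalyst vial and the peroxide.  [the west bank: the ammonia bottle, the ether can | the east bank: the acid flask, the base flask, the catalyst vial, the peroxide, the reducing agent, the solvent jar]
10. Farmer goes back to the west bank with the catalyst vial.  [the west bank: the ammonia bottle, the catalyst vial, the ether can | the east bank: the acid flask, the base flask, the peroxide, the reducing agent, the solvent jar]
11. Farmer goes to the east bank with the ammonia bottle and the ether can.  [the west bank: the catalyst vial | the east bank: the acid flask, the ammonia bottle, the base flask, the ether can, the peroxide, the reducing agent, the solvent jar]
12. Farmer goes back to the west bank with the solvent jar.  [the west bank: the catalyst vial, the solvent jar | the east bank: the acid flask, the ammonia bottle, the base flask, the ether can, the peroxide, the reducing agent]
13. Farmer goes to the east bank with the catalyst vial and the solvent jar.  [the west bank: — | the east bank: the acid flask, the ammonia bottle, the base flask, the catalyst vial, the ether can, the peroxide, the reducing agent, the solvent jar]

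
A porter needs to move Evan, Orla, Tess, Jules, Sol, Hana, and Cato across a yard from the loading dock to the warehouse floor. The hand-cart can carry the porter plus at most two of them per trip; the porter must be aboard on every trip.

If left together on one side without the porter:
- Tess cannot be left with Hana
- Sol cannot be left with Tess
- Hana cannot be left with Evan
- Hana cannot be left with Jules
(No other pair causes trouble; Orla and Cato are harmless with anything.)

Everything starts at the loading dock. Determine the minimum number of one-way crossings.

Counting alone: the porter can take at most 2 across per trip to the warehouse floor, so moving all 7 needs at least 4 loaded trips out, with a return between consecutive ones — at least 7 crossings.
The plan below uses exactly 7 crossings, so it is optimal:
1. Porter goes to the warehouse floor with Hana and Tess.
2. Porter goes back to the loading dock with Hana.
3. Porter goes to the warehouse floor with Evan and Jules.
4. Porter goes back to the loading dock alone.
5. Porter goes to the warehouse floor with Cato and Orla.
6. Porter goes back to the loading dock alone.
7. Porter goes to the warehouse floor with Hana and Sol.

7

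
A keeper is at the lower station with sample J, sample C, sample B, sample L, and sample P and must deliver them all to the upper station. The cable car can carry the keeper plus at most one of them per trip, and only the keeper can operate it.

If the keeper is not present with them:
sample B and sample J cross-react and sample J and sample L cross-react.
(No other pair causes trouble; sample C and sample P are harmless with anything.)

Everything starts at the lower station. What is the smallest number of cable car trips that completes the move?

Counting alone: the keeper can take at most 1 across per trip to the upper station, so moving all 5 needs at least 5 loaded trips out, with a return between consecutive ones — at least 9 crossings.
The safety rule pushes this higher. Following every safe sequence of crossings, the most of the 5 that can be at the upper station as the cable car arrives there on crossing 9 is 4 — never all 5.
So no plan with fewer than 11 crossings exists, and this one achieves 11:
1. Keeper goes to the upper station with sample J.
2. Keeper goes back to the lower station alone.
3. Keeper goes to the upper station with sample C.
4. Keeper goes back to the lower station alone.
5. Keeper goes to the upper station with sample B.
6. Keeper goes back to the lower station with sample J.
7. Keeper goes to the upper station with sample L.
8. Keeper goes back to the lower station alone.
9. Keeper goes to the upper station with sample P.
10. Keeper goes back to the lower station alone.
11. Keeper goes to the upper station with sample J.

11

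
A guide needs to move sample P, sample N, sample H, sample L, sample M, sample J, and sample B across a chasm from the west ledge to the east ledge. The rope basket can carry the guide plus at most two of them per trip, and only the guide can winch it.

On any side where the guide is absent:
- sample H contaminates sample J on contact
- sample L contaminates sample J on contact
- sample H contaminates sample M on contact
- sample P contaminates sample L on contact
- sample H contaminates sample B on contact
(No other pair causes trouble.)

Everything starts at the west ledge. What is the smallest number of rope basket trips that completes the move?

9

Counting alone: the guide can take at most 2 across per trip to the east ledge, so moving all 7 needs at least 4 loaded trips out, with a return between consecutive ones — at least 7 crossings.
The safety rule pushes this higher. Following every safe sequence of crossings, the most of the 7 that can be at the east ledge as the rope basket arrives there on crossing 7 is 6 — never all 7.
So no plan with fewer than 9 crossings exists, and this one achieves 9:
1. Guide goes to the east ledge with sample H and sample L.
2. Guide goes back to the west ledge alone.
3. Guide goes to the east ledge with sample P.
4. Guide goes back to the west ledge with sample L.
5. Guide goes to the east ledge with sample J and sample N.
6. Guide goes back to the west ledge with sample H.
7. Guide goes to the east ledge with sample B and sample M.
8. Guide goes back to the west ledge alone.
9. Guide goes to the east ledge with sample H and sample L.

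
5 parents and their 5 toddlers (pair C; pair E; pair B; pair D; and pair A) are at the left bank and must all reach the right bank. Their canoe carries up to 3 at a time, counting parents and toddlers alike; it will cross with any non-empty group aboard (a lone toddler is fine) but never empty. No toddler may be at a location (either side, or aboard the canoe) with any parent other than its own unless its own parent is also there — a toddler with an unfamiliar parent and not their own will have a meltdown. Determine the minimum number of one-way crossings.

Counting alone: each trip to the right bank takes at most 3 across and each return brings at least 1 back, so after t trips out (and t−1 returns) at most 3t − (t−1) of the 10 are across; that first reaches 10 at t = 5, so at least 9 crossings are needed.
The safety rule pushes this higher. Following every safe sequence of crossings, the most of the 10 that can be at the right bank as the canoe arrives there on crossing 9 is 9 — never all 10.
So no plan with fewer than 11 crossings exists, and this one achieves 11:
1. parent C and toddler C cross → the right bank.
2. parent C crosses ← the left bank.
3. toddler B, toddler D, and toddler E cross → the right bank.
4. toddler C crosses ← the left bank.
5. parent B, parent D, and parent E cross → the right bank.
6. parent E and toddler E cross ← the left bank.
7. parent A, parent C, and parent E cross → the right bank.
8. toddler B crosses ← the left bank.
9. toddler C and toddler E cross → the right bank.
10. toddler C crosses ← the left bank.
11. toddler A, toddler B, and toddler C cross → the right bank.

11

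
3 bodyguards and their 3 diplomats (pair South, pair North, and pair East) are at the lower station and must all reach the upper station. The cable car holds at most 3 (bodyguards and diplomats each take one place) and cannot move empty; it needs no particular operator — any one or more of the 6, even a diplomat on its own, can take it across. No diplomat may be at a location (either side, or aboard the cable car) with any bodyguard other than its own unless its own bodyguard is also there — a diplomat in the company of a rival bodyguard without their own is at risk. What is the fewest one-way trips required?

5

Counting alone: each trip to the upper station takes at most 3 across and each return brings at least 1 back, so after t trips out (and t−1 returns) at most 3t − (t−1) of the 6 are across; that first reaches 6 at t = 3, so at least 5 crossings are needed.
The plan below uses exactly 5 crossings, so it is optimal:
1. bodyguard South and diplomat South cross → the upper station.
2. bodyguard South crosses ← the lower station.
3. bodyguard East, bodyguard North, and bodyguard South cross → the upper station.
4. diplomat South crosses ← the lower station.
5. diplomat East, diplomat North, and diplomat South cross → the upper station.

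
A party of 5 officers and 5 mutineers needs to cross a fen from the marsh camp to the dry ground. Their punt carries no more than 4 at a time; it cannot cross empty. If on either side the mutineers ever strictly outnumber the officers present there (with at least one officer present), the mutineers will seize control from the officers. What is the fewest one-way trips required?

7

Counting alone: each trip to the dry ground takes at most 4 across and each return brings at least 1 back, so after t trips out (and t−1 returns) at most 4t − (t−1) of the 10 are across; that first reaches 10 at t = 3, so at least 5 crossings are needed.
The safety rule pushes this higher. Following every safe sequence of crossings, the most of the 10 that can be at the dry ground as the punt arrives there on crossing 5 is 9 — never all 10.
So no plan with fewer than 7 crossings exists, and this one achieves 7:
1. 2 mutineers → the dry ground.  (the marsh camp: 5O 3M; the dry ground: 0O 2M)
2. 1 mutineer ← the marsh camp.  (the marsh camp: 5O 4M; the dry ground: 0O 1M)
3. 4 mutineers → the dry ground.  (the marsh camp: 5O 0M; the dry ground: 0O 5M)
4. 1 mutineer ← the marsh camp.  (the marsh camp: 5O 1M; the dry ground: 0O 4M)
5. 4 officers → the dry ground.  (the marsh camp: 1O 1M; the dry ground: 4O 4M)
6. 1 officer and 1 mutineer ← the marsh camp.  (the marsh camp: 2O 2M; the dry ground: 3O 3M)
7. 2 officers and 2 mutineers → the dry ground.  (the marsh camp: 0O 0M; the dry ground: 5O 5M)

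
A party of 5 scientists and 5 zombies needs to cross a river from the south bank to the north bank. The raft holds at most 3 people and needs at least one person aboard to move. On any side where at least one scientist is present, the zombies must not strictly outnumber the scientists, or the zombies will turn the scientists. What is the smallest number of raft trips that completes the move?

Counting alone: each trip to the north bank takes at most 3 across and each return brings at least 1 back, so after t trips out (and t−1 returns) at most 3t − (t−1) of the 10 are across; that first reaches 10 at t = 5, so at least 9 crossings are needed.
The safety rule pushes this higher. Following every safe sequence of crossings, the most of the 10 that can be at the north bank as the raft arrives there on crossing 9 is 9 — never all 10.
So no plan with fewer than 11 crossings exists, and this one achieves 11:
1. 2 zombies → the north bank.  (the south bank: 5S 3Z; the north bank: 0S 2Z)
2. 1 zombie ← the south bank.  (the south bank: 5S 4Z; the north bank: 0S 1Z)
3. 3 zombies → the north bank.  (the south bank: 5S 1Z; the north bank: 0S 4Z)
4. 1 zombie ← the south bank.  (the south bank: 5S 2Z; the north bank: 0S 3Z)
5. 3 scientists → the north bank.  (the south bank: 2S 2Z; the north bank: 3S 3Z)
6. 1 scientist and 1 zombie ← the south bank.  (the south bank: 3S 3Z; the north bank: 2S 2Z)
7. 3 scientists → the north bank.  (the south bank: 0S 3Z; the north bank: 5S 2Z)
8. 1 zombie ← the south bank.  (the south bank: 0S 4Z; the north bank: 5S 1Z)
9. 2 zombies → the north bank.  (the south bank: 0S 2Z; the north bank: 5S 3Z)
10. 1 zombie ← the south bank.  (the south bank: 0S 3Z; the north bank: 5S 2Z)
11. 3 zombies → the north bank.  (the south bank: 0S 0Z; the north bank: 5S 5Z)

11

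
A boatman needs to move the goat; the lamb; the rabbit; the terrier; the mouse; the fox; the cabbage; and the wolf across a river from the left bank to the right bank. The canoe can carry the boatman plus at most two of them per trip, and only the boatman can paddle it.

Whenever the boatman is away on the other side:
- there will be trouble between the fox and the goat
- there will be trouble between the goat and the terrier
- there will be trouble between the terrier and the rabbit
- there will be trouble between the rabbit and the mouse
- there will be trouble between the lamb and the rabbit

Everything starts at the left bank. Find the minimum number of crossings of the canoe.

Counting alone: the boatman can take at most 2 across per trip to the right bank, so moving all 8 needs at least 4 loaded trips out, with a return between consecutive ones — at least 7 crossings.
The safety rule pushes this higher. Following every safe sequence of crossings, the most of the 8 that can be at the right bank as the canoe arrives there on crossing 7 is 7 — never all 8.
So no plan with fewer than 9 crossings exists, and this one achieves 9:
1. Boatman goes to the right bank with the goat and the rabbit.  [the left bank: the cabbage, the fox, the lamb, the mouse, the terrier, the wolf | the right bank: the goat, the rabbit]
2. Boatman goes back to the left bank alone.  [the left bank: the cabbage, the fox, the lamb, the mouse, the terrier, the wolf | the right bank: the goat, the rabbit]
3. Boatman goes to the right bank with the lamb and the terrier.  [the left bank: the cabbage, the fox, the mouse, the wolf | the right bank: the goat, the lamb, the rabbit, the terrier]
4. Boatman goes back to the left bank with the goat and the rabbit.  [the left bank: the cabbage, the fox, the goat, the mouse, the rabbit, the wolf | the right bank: the lamb, the terrier]
5. Boatman goes to the right bank with the fox and the mouse.  [the left bank: the cabbage, the goat, the rabbit, the wolf | the right bank: the fox, the lamb, the mouse, the terrier]
6. Boatman goes back to the left bank alone.  [the left bank: the cabbage, the goat, the rabbit, the wolf | the right bank: the fox, the lamb, the mouse, the terrier]
7. Boatman goes to the right bank with the cabbage and the wolf.  [the left bank: the goat, the rabbit | the right bank: the cabbage, the fox, the lamb, the mouse, the terrier, the wolf]
8. Boatman goes back to the left bank alone.  [the left bank: the goat, the rabbit | the right bank: the cabbage, the fox, the lamb, the mouse, the terrier, the wolf]
9. Boatman goes to the right bank with the goat and the rabbit.  [the left bank: — | the right bank: the cabbage, the fox, the goat, the lamb, the mouse, the rabbit, the terrier, the wolf]

9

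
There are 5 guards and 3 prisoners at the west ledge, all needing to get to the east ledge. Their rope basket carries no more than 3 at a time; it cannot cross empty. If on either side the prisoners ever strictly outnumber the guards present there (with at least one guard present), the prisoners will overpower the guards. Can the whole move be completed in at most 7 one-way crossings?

Yes

Yes — this plan uses 7 crossings (≤ 7):
1. 2 prisoners → the east ledge.  (the west ledge: 5G 1P; the east ledge: 0G 2P)
2. 1 prisoner ← the west ledge.  (the west ledge: 5G 2P; the east ledge: 0G 1P)
3. 2 guards and 1 prisoner → the east ledge.  (the west ledge: 3G 1P; the east ledge: 2G 2P)
4. 1 prisoner ← the west ledge.  (the west ledge: 3G 2P; the east ledge: 2G 1P)
5. 1 guard and 2 prisoners → the east ledge.  (the west ledge: 2G 0P; the east ledge: 3G 3P)
6. 1 prisoner ← the west ledge.  (the west ledge: 2G 1P; the east ledge: 3G 2P)
7. 2 guards and 1 prisoner → the east ledge.  (the west ledge: 0G 0P; the east ledge: 5G 3P)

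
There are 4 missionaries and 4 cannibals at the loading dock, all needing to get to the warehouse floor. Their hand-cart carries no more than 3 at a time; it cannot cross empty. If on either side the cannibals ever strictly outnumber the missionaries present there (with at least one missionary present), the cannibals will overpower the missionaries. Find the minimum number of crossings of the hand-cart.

Counting alone: each trip to the warehouse floor takes at most 3 across and each return brings at least 1 back, so after t trips out (and t−1 returns) at most 3t − (t−1) of the 8 are across; that first reaches 8 at t = 4, so at least 7 crossings are needed.
The safety rule pushes this higher. Following every safe sequence of crossings, the most of the 8 that can be at the warehouse floor as the hand-cart arrives there on crossing 7 is 7 — never all 8.
So no plan with fewer than 9 crossings exists, and this one achieves 9:
1. 2 cannibals → the warehouse floor.  (the loading dock: 4M 2C; the warehouse floor: 0M 2C)
2. 1 cannibal ← the loading dock.  (the loading dock: 4M 3C; the warehouse floor: 0M 1C)
3. 3 cannibals → the warehouse floor.  (the loading dock: 4M 0C; the warehouse floor: 0M 4C)
4. 1 cannibal ← the loading dock.  (the loading dock: 4M 1C; the warehouse floor: 0M 3C)
5. 3 missionaries → the warehouse floor.  (the loading dock: 1M 1C; the warehouse floor: 3M 3C)
6. 1 missionary and 1 cannibal ← the loading dock.  (the loading dock: 2M 2C; the warehouse floor: 2M 2C)
7. 2 missionaries → the warehouse floor.  (the loading dock: 0M 2C; the warehouse floor: 4M 2C)
8. 1 cannibal ← the loading dock.  (the loading dock: 0M 3C; the warehouse floor: 4M 1C)
9. 3 cannibals → the warehouse floor.  (the loading dock: 0M 0C; the warehouse floor: 4M 4C)

9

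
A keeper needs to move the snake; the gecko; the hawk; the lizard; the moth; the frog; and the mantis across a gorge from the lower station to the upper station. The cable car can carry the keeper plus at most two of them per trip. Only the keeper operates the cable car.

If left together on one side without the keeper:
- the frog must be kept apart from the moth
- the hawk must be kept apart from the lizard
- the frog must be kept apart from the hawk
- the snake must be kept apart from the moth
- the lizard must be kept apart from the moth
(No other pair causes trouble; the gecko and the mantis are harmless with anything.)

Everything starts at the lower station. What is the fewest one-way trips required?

9

Counting alone: the keeper can take at most 2 across per trip to the upper station, so moving all 7 needs at least 4 loaded trips out, with a return between consecutive ones — at least 7 crossings.
The safety rule pushes this higher. Following every safe sequence of crossings, the most of the 7 that can be at the upper station as the cable car arrives there on crossing 7 is 6 — never all 7.
So no plan with fewer than 9 crossings exists, and this one achieves 9:
1. Keeper goes to the upper station with the hawk and the moth.  [the lower station: the frog, the gecko, the lizard, the mantis, the snake | the upper station: the hawk, the moth]
2. Keeper goes back to the lower station alone.  [the lower station: the frog, the gecko, the lizard, the mantis, the snake | the upper station: the hawk, the moth]
3. Keeper goes to the upper station with the snake.  [the lower station: the frog, the gecko, the lizard, the mantis | the upper station: the hawk, the moth, the snake]
4. Keeper goes back to the lower station with the moth.  [the lower station: the frog, the gecko, the lizard, the mantis, the moth | the upper station: the hawk, the snake]
5. Keeper goes to the upper station with the frog and the lizard.  [the lower station: the gecko, the mantis, the moth | the upper station: the frog, the hawk, the lizard, the snake]
6. Keeper goes back to the lower station with the hawk.  [the lower station: the gecko, the hawk, the mantis, the moth | the upper station: the frog, the lizard, the snake]
7. Keeper goes to the upper station with the gecko and the mantis.  [the lower station: the hawk, the moth | the upper station: the frog, the gecko, the lizard, the mantis, the snake]
8. Keeper goes back to the lower station alone.  [the lower station: the hawk, the moth | the upper station: the frog, the gecko, the lizard, the mantis, the snake]
9. Keeper goes to the upper station with the hawk and the moth.  [the lower station: — | the upper station: the frog, the gecko, the hawk, the lizard, the mantis, the moth, the snake]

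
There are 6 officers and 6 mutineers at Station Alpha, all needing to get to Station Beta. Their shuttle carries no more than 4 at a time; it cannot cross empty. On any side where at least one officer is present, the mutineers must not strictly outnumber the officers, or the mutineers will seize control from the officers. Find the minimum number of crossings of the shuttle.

9

Counting alone: each trip to Station Beta takes at most 4 across and each return brings at least 1 back, so after t trips out (and t−1 returns) at most 4t − (t−1) of the 12 are across; that first reaches 12 at t = 4, so at least 7 crossings are needed.
The safety rule pushes this higher. Following every safe sequence of crossings, the most of the 12 that can be at Station Beta as the shuttle arrives there on crossing 7 is 11 — never all 12.
So no plan with fewer than 9 crossings exists, and this one achieves 9:
1. 2 mutineers → Station Beta.  (Station Alpha: 6O 4M; Station Beta: 0O 2M)
2. 1 mutineer ← Station Alpha.  (Station Alpha: 6O 5M; Station Beta: 0O 1M)
3. 4 mutineers → Station Beta.  (Station Alpha: 6O 1M; Station Beta: 0O 5M)
4. 1 mutineer ← Station Alpha.  (Station Alpha: 6O 2M; Station Beta: 0O 4M)
5. 4 officers → Station Beta.  (Station Alpha: 2O 2M; Station Beta: 4O 4M)
6. 1 officer and 1 mutineer ← Station Alpha.  (Station Alpha: 3O 3M; Station Beta: 3O 3M)
7. 2 officers and 2 mutineers → Station Beta.  (Station Alpha: 1O 1M; Station Beta: 5O 5M)
8. 1 officer and 1 mutineer ← Station Alpha.  (Station Alpha: 2O 2M; Station Beta: 4O 4M)
9. 2 officers and 2 mutineers → Station Beta.  (Station Alpha: 0O 0M; Station Beta: 6O 6M)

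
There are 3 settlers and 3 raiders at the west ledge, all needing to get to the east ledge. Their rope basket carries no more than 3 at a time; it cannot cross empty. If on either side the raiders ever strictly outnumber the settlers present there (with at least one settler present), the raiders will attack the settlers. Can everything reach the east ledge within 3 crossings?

Counting alone: each trip to the east ledge takes at most 3 across and each return brings at least 1 back, so after t trips out (and t−1 returns) at most 3t − (t−1) of the 6 are across; that first reaches 6 at t = 3, so at least 5 crossings are needed.
Since 3 < 5, 3 crossings cannot be enough. (The shortest complete plan in fact takes 5:)
1. 2 raiders → the east ledge.  (the west ledge: 3S 1R; the east ledge: 0S 2R)
2. 1 raider ← the west ledge.  (the west ledge: 3S 2R; the east ledge: 0S 1R)
3. 3 settlers → the east ledge.  (the west ledge: 0S 2R; the east ledge: 3S 1R)
4. 1 raider ← the west ledge.  (the west ledge: 0S 3R; the east ledge: 3S 0R)
5. 3 raiders → the east ledge.  (the west ledge: 0S 0R; the east ledge: 3S 3R)

No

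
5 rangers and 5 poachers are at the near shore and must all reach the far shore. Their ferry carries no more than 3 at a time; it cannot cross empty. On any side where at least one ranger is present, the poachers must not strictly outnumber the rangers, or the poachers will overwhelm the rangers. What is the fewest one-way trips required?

Counting alone: each trip to the far shore takes at most 3 across and each return brings at least 1 back, so after t trips out (and t−1 returns) at most 3t − (t−1) of the 10 are across; that first reaches 10 at t = 5, so at least 9 crossings are needed.
The safety rule pushes this higher. Following every safe sequence of crossings, the most of the 10 that can be at the far shore as the ferry arrives there on crossing 9 is 9 — never all 10.
So no plan with fewer than 11 crossings exists, and this one achieves 11:
1. 2 poachers → the far shore.  (the near shore: 5R 3P; the far shore: 0R 2P)
2. 1 poacher ← the near shore.  (the near shore: 5R 4P; the far shore: 0R 1P)
3. 3 poachers → the far shore.  (the near shore: 5R 1P; the far shore: 0R 4P)
4. 1 poacher ← the near shore.  (the near shore: 5R 2P; the far shore: 0R 3P)
5. 3 rangers → the far shore.  (the near shore: 2R 2P; the far shore: 3R 3P)
6. 1 ranger and 1 poacher ← the near shore.  (the near shore: 3R 3P; the far shore: 2R 2P)
7. 3 rangers → the far shore.  (the near shore: 0R 3P; the far shore: 5R 2P)
8. 1 poacher ← the near shore.  (the near shore: 0R 4P; the far shore: 5R 1P)
9. 2 poachers → the far shore.  (the near shore: 0R 2P; the far shore: 5R 3P)
10. 1 poacher ← the near shore.  (the near shore: 0R 3P; the far shore: 5R 2P)
11. 3 poachers → the far shore.  (the near shore: 0R 0P; the far shore: 5R 5P)

11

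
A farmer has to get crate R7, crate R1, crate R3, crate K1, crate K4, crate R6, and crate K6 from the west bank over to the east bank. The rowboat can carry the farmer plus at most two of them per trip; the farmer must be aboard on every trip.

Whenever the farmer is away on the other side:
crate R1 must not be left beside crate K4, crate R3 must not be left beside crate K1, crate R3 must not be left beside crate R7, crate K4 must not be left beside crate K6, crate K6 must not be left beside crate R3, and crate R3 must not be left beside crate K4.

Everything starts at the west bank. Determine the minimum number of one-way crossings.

Counting alone: the farmer can take at most 2 across per trip to the east bank, so moving all 7 needs at least 4 loaded trips out, with a return between consecutive ones — at least 7 crossings.
The safety rule pushes this higher. Following every safe sequence of crossings, the most of the 7 that can be at the east bank as the rowboat arrives there on crossings 7, 9 is 5, 6 respectively — never all 7.
So no plan with fewer than 11 crossings exists, and this one achieves 11:
1. Farmer goes to the east bank with crate K4 and crate R3.
2. Farmer goes back to the west bank with crate R3.
3. Farmer goes to the east bank with crate R3 and crate R7.
4. Farmer goes back to the west bank with crate R3.
5. Farmer goes to the east bank with crate K1 and crate R3.
6. Farmer goes back to the west bank with crate R3.
7. Farmer goes to the east bank with crate K6 and crate R1.
8. Farmer goes back to the west bank with crate K4.
9. Farmer goes to the east bank with crate R3 and crate R6.
10. Farmer goes back to the west bank with crate R3.
11. Farmer goes to the east bank with crate K4 and crate R3.

11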